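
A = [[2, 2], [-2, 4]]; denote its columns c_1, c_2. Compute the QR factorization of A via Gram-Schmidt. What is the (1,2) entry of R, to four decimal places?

r_{12} = -1.4142

c_1 = (2, -2); ‖c_1‖ = 2.8284, so q_1 = (0.7071, -0.7071).
r_{12} = q_1·c_2 = -1.4142.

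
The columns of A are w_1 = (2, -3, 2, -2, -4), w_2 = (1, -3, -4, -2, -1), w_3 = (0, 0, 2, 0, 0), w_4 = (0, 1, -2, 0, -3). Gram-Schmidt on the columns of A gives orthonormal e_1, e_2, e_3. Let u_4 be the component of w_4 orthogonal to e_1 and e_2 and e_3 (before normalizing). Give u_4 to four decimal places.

u_4 = (-0.7388, 0.1940, 0.0000, -0.5373, -0.2463)

e_1 = w_1/‖w_1‖ = (2, -3, 2, -2, -4)/6.0828 = (0.3288, -0.4932, 0.3288, -0.3288, -0.6576).
r_{12} = e_1·w_2 = 1.8084.
u_2 = w_2 − 1.8084·e_1 = (0.4054, -2.1081, -4.5946, -1.4054, 0.1892).
‖u_2‖ = 5.2659, so e_2 = (0.0770, -0.4003, -0.8725, -0.2669, 0.0359).
r_{13} = e_1·w_3 = 0.6576; r_{23} = e_2·w_3 = -1.7450.
u_3 = w_3 − 0.6576·e_1 + 1.7450·e_2 = (-0.0819, -0.3743, 0.2612, -0.2495, 0.4951).
‖u_3‖ = 0.7228, so e_3 = (-0.1133, -0.5178, 0.3614, -0.3452, 0.6850).
r_{14} = e_1·w_4 = 0.8220; r_{24} = e_2·w_4 = 1.2369; r_{34} = e_3·w_4 = -3.2957.
u_4 = w_4 − 0.8220·e_1 − 1.2369·e_2 + 3.2957·e_3 = (-0.7388, 0.1940, 0.0000, -0.5373, -0.2463).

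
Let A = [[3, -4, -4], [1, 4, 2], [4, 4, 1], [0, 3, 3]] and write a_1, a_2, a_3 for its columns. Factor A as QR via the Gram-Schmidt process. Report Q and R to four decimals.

Q = [[0.5883, -0.6666, 0.2044], [0.1961, 0.5000, -0.4103], [0.7845, 0.3750, -0.0507], [0.0000, 0.4062, 0.8873]], R = [[5.0990, 1.5689, -1.1767], [0.0000, 7.3850, 5.2601], [0.0000, 0.0000, 0.9728]]

q_1 = a_1/‖a_1‖ = (3, 1, 4, 0)/5.0990 = (0.5883, 0.1961, 0.7845, 0.0000).
r_{12} = q_1·a_2 = 1.5689.
u_2 = a_2 − 1.5689·q_1 = (-4.9231, 3.6923, 2.7692, 3.0000).
‖u_2‖ = 7.3850, so q_2 = (-0.6666, 0.5000, 0.3750, 0.4062).
r_{13} = q_1·a_3 = -1.1767; r_{23} = q_2·a_3 = 5.2601.
u_3 = a_3 + 1.1767·q_1 − 5.2601·q_2 = (0.1989, -0.3992, -0.0494, 0.8632).
‖u_3‖ = 0.9728, so q_3 = (0.2044, -0.4103, -0.0507, 0.8873).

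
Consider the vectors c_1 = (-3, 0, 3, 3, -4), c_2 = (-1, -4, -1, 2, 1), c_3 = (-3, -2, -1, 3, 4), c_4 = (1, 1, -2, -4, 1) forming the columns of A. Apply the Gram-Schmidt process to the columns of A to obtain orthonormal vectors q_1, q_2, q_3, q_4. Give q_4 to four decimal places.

c_1 = (-3, 0, 3, 3, -4); ‖c_1‖ = 6.5574, so q_1 = (-0.4575, 0.0000, 0.4575, 0.4575, -0.6100).
q_1·c_2 = (-0.4575)·(-1) + 0.0000·(-4) + 0.4575·(-1) + 0.4575·2 + (-0.6100)·1 = 0.3050.
u_2 = c_2 − 0.3050·q_1 = (-0.8605, -4.0000, -1.1395, 1.8605, 1.1860).
‖u_2‖ = 4.7861, so q_2 = (-0.1798, -0.8357, -0.2381, 0.3887, 0.2478).
q_1·c_3 = (-0.4575)·(-3) + 0.0000·(-2) + 0.4575·(-1) + 0.4575·3 + (-0.6100)·4 = -0.1525; q_2·c_3 = (-0.1798)·(-3) + (-0.8357)·(-2) + (-0.2381)·(-1) + 0.3887·3 + 0.2478·4 = 4.6063.
u_3 = c_3 + 0.1525·q_1 − 4.6063·q_2 = (-2.2416, 1.8497, 0.1665, 1.2792, 2.7655).
‖u_3‖ = 4.2141, so q_3 = (-0.5319, 0.4389, 0.0395, 0.3036, 0.6562).
q_1·c_4 = (-0.4575)·1 + 0.0000·1 + 0.4575·(-2) + 0.4575·(-4) + (-0.6100)·1 = -3.8125; q_2·c_4 = (-0.1798)·1 + (-0.8357)·1 + (-0.2381)·(-2) + 0.3887·(-4) + 0.2478·1 = -1.8464; q_3·c_4 = (-0.5319)·1 + 0.4389·1 + 0.0395·(-2) + 0.3036·(-4) + 0.6562·1 = -0.7300.
u_4 = c_4 + 3.8125·q_1 + 1.8464·q_2 + 0.7300·q_3 = (-1.4644, -0.2227, -0.6666, -1.3165, -0.3890).
‖u_4‖ = 2.1267, so q_4 = (-0.6886, -0.1047, -0.3134, -0.6190, -0.1829).

q_4 = (-0.6886, -0.1047, -0.3134, -0.6190, -0.1829)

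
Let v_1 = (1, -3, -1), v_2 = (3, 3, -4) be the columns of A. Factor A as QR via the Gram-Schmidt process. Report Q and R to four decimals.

e_1 = v_1/‖v_1‖ = (1, -3, -1)/3.3166 = (0.3015, -0.9045, -0.3015).
r_{12} = e_1·v_2 = -0.6030.
u_2 = v_2 + 0.6030·e_1 = (3.1818, 2.4545, -4.1818).
‖u_2‖ = 5.7997, so e_2 = (0.5486, 0.4232, -0.7210).

Q = [[0.3015, 0.5486], [-0.9045, 0.4232], [-0.3015, -0.7210]], R = [[3.3166, -0.6030], [0.0000, 5.7997]]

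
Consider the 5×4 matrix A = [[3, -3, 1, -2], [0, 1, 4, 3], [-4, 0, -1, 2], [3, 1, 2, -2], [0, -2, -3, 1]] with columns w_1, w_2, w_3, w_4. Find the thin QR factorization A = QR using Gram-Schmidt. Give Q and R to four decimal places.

Q = [[0.5145, -0.6617, 0.4514, -0.3047], [0.0000, 0.2678, 0.7764, 0.5702], [-0.6860, -0.1891, 0.2680, -0.2936], [0.5145, 0.4096, -0.0940, -0.0868], [0.0000, -0.5356, -0.3358, 0.6988]], R = [[5.8310, -1.0290, 2.2295, -3.4300], [0.0000, 3.7338, 3.0248, 0.3939], [0.0000, 0.0000, 4.1085, 1.8147], [0.0000, 0.0000, 0.0000, 2.6052]]

w_1 = (3, 0, -4, 3, 0); ‖w_1‖ = 5.8310, so q_1 = (0.5145, 0.0000, -0.6860, 0.5145, 0.0000).
q_1·w_2 = 0.5145·(-3) + 0.0000·1 + (-0.6860)·0 + 0.5145·1 + 0.0000·(-2) = -1.0290.
u_2 = w_2 + 1.0290·q_1 = (-2.4706, 1.0000, -0.7059, 1.5294, -2.0000).
‖u_2‖ = 3.7338, so q_2 = (-0.6617, 0.2678, -0.1891, 0.4096, -0.5356).
q_1·w_3 = 0.5145·1 + 0.0000·4 + (-0.6860)·(-1) + 0.5145·2 + 0.0000·(-3) = 2.2295; q_2·w_3 = (-0.6617)·1 + 0.2678·4 + (-0.1891)·(-1) + 0.4096·2 + (-0.5356)·(-3) = 3.0248.
u_3 = w_3 − 2.2295·q_1 − 3.0248·q_2 = (1.8544, 3.1899, 1.1013, -0.3861, -1.3797).
‖u_3‖ = 4.1085, so q_3 = (0.4514, 0.7764, 0.2680, -0.0940, -0.3358).
q_1·w_4 = 0.5145·(-2) + 0.0000·3 + (-0.6860)·2 + 0.5145·(-2) + 0.0000·1 = -3.4300; q_2·w_4 = (-0.6617)·(-2) + 0.2678·3 + (-0.1891)·2 + 0.4096·(-2) + (-0.5356)·1 = 0.3939; q_3·w_4 = 0.4514·(-2) + 0.7764·3 + 0.2680·2 + (-0.0940)·(-2) + (-0.3358)·1 = 1.8147.
u_4 = w_4 + 3.4300·q_1 − 0.3939·q_2 − 1.8147·q_3 = (-0.7938, 1.4856, -0.7649, -0.2261, 1.8204).
‖u_4‖ = 2.6052, so q_4 = (-0.3047, 0.5702, -0.2936, -0.0868, 0.6988).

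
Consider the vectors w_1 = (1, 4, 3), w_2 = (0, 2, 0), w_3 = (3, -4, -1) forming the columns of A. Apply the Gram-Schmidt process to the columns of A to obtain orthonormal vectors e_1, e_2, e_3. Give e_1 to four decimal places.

e_1 = (0.1961, 0.7845, 0.5883)

w_1 = (1, 4, 3); ‖w_1‖ = 5.0990, so e_1 = (0.1961, 0.7845, 0.5883).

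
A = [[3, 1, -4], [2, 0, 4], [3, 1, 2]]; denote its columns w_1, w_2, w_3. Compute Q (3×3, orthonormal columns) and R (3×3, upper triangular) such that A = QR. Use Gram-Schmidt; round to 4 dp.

w_1 = (3, 2, 3); ‖w_1‖ = 4.6904, so e_1 = (0.6396, 0.4264, 0.6396).
e_1·w_2 = 0.6396·1 + 0.4264·0 + 0.6396·1 = 1.2792.
u_2 = w_2 − 1.2792·e_1 = (0.1818, -0.5455, 0.1818).
‖u_2‖ = 0.6030, so e_2 = (0.3015, -0.9045, 0.3015).
e_1·w_3 = 0.6396·(-4) + 0.4264·4 + 0.6396·2 = 0.4264; e_2·w_3 = 0.3015·(-4) + (-0.9045)·4 + 0.3015·2 = -4.2212.
u_3 = w_3 − 0.4264·e_1 + 4.2212·e_2 = (-3.0000, 0.0000, 3.0000).
‖u_3‖ = 4.2426, so e_3 = (-0.7071, 0.0000, 0.7071).

Q = [[0.6396, 0.3015, -0.7071], [0.4264, -0.9045, 0.0000], [0.6396, 0.3015, 0.7071]], R = [[4.6904, 1.2792, 0.4264], [0.0000, 0.6030, -4.2212], [0.0000, 0.0000, 4.2426]]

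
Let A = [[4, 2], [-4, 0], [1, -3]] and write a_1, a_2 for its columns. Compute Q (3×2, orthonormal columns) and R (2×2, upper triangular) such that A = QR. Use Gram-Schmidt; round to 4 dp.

a_1 = (4, -4, 1); ‖a_1‖ = 5.7446, so q_1 = (0.6963, -0.6963, 0.1741).
q_1·a_2 = 0.6963·2 + (-0.6963)·0 + 0.1741·(-3) = 0.8704.
u_2 = a_2 − 0.8704·q_1 = (1.3939, 0.6061, -3.1515).
‖u_2‖ = 3.4989, so q_2 = (0.3984, 0.1732, -0.9007).

Q = [[0.6963, 0.3984], [-0.6963, 0.1732], [0.1741, -0.9007]], R = [[5.7446, 0.8704], [0.0000, 3.4989]]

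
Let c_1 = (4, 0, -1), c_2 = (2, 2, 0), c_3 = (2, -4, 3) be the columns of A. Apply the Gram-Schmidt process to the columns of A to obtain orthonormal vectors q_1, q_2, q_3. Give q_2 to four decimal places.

q_2 = (0.0572, 0.9718, 0.2287)

c_1 = (4, 0, -1); ‖c_1‖ = 4.1231, so q_1 = (0.9701, 0.0000, -0.2425).
q_1·c_2 = 0.9701·2 + 0.0000·2 + (-0.2425)·0 = 1.9403.
u_2 = c_2 − 1.9403·q_1 = (0.1176, 2.0000, 0.4706).
‖u_2‖ = 2.0580, so q_2 = (0.0572, 0.9718, 0.2287).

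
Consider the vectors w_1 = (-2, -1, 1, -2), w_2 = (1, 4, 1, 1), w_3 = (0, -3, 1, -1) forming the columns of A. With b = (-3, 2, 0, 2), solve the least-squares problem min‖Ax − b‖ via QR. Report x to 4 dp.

x = (0.6322, -0.2437, -1.3379)

e_1 = w_1/‖w_1‖ = (-2, -1, 1, -2)/3.1623 = (-0.6325, -0.3162, 0.3162, -0.6325).
r_{12} = e_1·w_2 = -2.2136.
u_2 = w_2 + 2.2136·e_1 = (-0.4000, 3.3000, 1.7000, -0.4000).
‖u_2‖ = 3.7550, so e_2 = (-0.1065, 0.8788, 0.4527, -0.1065).
r_{13} = e_1·w_3 = 1.8974; r_{23} = e_2·w_3 = -2.0772.
u_3 = w_3 − 1.8974·e_1 + 2.0772·e_2 = (0.9787, -0.5745, 1.3404, -0.0213).
‖u_3‖ = 1.7564, so e_3 = (0.5572, -0.3271, 0.7631, -0.0121).
Qᵀb = (0.0000, 1.8642, -2.3500).
Back-substitute: x_3 = -2.3500/1.7564 = -1.3379.
x_2 = (1.8642 + 2.0772·(-1.3379))/3.7550 = -0.2437.
x_1 = (0.0000 + 2.2136·(-0.2437) − 1.8974·(-1.3379))/3.1623 = 0.6322.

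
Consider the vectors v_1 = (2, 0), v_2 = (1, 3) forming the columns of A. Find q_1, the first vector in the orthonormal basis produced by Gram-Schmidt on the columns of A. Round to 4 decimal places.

q_1 = (1.0000, 0.0000)

q_1 = v_1/‖v_1‖ = (2, 0)/2.0000 = (1.0000, 0.0000).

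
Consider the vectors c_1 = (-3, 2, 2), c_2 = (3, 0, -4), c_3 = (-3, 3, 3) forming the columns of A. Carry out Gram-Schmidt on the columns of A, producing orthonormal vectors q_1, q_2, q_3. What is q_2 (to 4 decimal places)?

q_2 = (0.0000, 0.7071, -0.7071)

c_1 = (-3, 2, 2); ‖c_1‖ = 4.1231, so q_1 = (-0.7276, 0.4851, 0.4851).
q_1·c_2 = (-0.7276)·3 + 0.4851·0 + 0.4851·(-4) = -4.1231.
u_2 = c_2 + 4.1231·q_1 = (0.0000, 2.0000, -2.0000).
‖u_2‖ = 2.8284, so q_2 = (0.0000, 0.7071, -0.7071).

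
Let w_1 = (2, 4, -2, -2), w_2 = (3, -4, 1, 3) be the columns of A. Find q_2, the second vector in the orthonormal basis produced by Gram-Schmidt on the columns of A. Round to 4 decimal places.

q_1 = w_1/‖w_1‖ = (2, 4, -2, -2)/5.2915 = (0.3780, 0.7559, -0.3780, -0.3780).
r_{12} = q_1·w_2 = -3.4017.
u_2 = w_2 + 3.4017·q_1 = (4.2857, -1.4286, -0.2857, 1.7143).
‖u_2‖ = 4.8403, so q_2 = (0.8854, -0.2951, -0.0590, 0.3542).

q_2 = (0.8854, -0.2951, -0.0590, 0.3542)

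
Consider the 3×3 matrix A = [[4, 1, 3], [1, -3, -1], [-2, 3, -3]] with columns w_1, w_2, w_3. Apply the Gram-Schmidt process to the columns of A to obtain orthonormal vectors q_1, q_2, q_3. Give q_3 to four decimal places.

w_1 = (4, 1, -2); ‖w_1‖ = 4.5826, so q_1 = (0.8729, 0.2182, -0.4364).
q_1·w_2 = 0.8729·1 + 0.2182·(-3) + (-0.4364)·3 = -1.0911.
u_2 = w_2 + 1.0911·q_1 = (1.9524, -2.7619, 2.5238).
‖u_2‖ = 4.2201, so q_2 = (0.4626, -0.6545, 0.5980).
q_1·w_3 = 0.8729·3 + 0.2182·(-1) + (-0.4364)·(-3) = 3.7097; q_2·w_3 = 0.4626·3 + (-0.6545)·(-1) + 0.5980·(-3) = 0.2482.
u_3 = w_3 − 3.7097·q_1 − 0.2482·q_2 = (-0.3529, -1.6471, -1.5294).
‖u_3‖ = 2.2752, so q_3 = (-0.1551, -0.7239, -0.6722).

q_3 = (-0.1551, -0.7239, -0.6722)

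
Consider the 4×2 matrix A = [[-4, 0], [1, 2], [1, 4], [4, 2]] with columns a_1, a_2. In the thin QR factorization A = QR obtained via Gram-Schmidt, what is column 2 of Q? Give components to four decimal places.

q_2 = (0.3857, 0.3719, 0.8403, 0.0827)

q_1 = a_1/‖a_1‖ = (-4, 1, 1, 4)/5.8310 = (-0.6860, 0.1715, 0.1715, 0.6860).
r_{12} = q_1·a_2 = 2.4010.
u_2 = a_2 − 2.4010·q_1 = (1.6471, 1.5882, 3.5882, 0.3529).
‖u_2‖ = 4.2703, so q_2 = (0.3857, 0.3719, 0.8403, 0.0827).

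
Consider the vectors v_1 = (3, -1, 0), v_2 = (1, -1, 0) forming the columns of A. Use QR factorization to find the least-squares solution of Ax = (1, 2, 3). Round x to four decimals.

x = (1.5000, -3.5000)

v_1 = (3, -1, 0); ‖v_1‖ = 3.1623, so e_1 = (0.9487, -0.3162, 0.0000).
e_1·v_2 = 0.9487·1 + (-0.3162)·(-1) + 0.0000·0 = 1.2649.
u_2 = v_2 − 1.2649·e_1 = (-0.2000, -0.6000, 0.0000).
‖u_2‖ = 0.6325, so e_2 = (-0.3162, -0.9487, 0.0000).
Qᵀb = (0.3162, -2.2136).
Back-substitute: x_2 = -2.2136/0.6325 = -3.5000.
x_1 = (0.3162 − 1.2649·(-3.5000))/3.1623 = 1.5000.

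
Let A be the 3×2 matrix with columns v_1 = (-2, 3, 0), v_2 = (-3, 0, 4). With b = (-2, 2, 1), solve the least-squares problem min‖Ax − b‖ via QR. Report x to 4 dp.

q_1 = v_1/‖v_1‖ = (-2, 3, 0)/3.6056 = (-0.5547, 0.8321, 0.0000).
r_{12} = q_1·v_2 = 1.6641.
u_2 = v_2 − 1.6641·q_1 = (-2.0769, -1.3846, 4.0000).
‖u_2‖ = 4.7150, so q_2 = (-0.4405, -0.2937, 0.8484).
Qᵀb = (2.7735, 1.1420).
Back-substitute: x_2 = 1.1420/4.7150 = 0.2422.
x_1 = (2.7735 − 1.6641·0.2422)/3.6056 = 0.6574.

x = (0.6574, 0.2422)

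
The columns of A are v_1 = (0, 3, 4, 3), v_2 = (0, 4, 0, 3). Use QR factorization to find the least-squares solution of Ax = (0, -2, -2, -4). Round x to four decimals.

e_1 = v_1/‖v_1‖ = (0, 3, 4, 3)/5.8310 = (0.0000, 0.5145, 0.6860, 0.5145).
r_{12} = e_1·v_2 = 3.6015.
u_2 = v_2 − 3.6015·e_1 = (0.0000, 2.1471, -2.4706, 1.1471).
‖u_2‖ = 3.4683, so e_2 = (0.0000, 0.6190, -0.7123, 0.3307).
Qᵀb = (-4.4590, -1.1363).
Back-substitute: x_2 = -1.1363/3.4683 = -0.3276.
x_1 = (-4.4590 − 3.6015·(-0.3276))/5.8310 = -0.5623.

x = (-0.5623, -0.3276)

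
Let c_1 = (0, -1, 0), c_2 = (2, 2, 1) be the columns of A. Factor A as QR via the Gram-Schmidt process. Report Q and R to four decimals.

Q = [[0.0000, 0.8944], [-1.0000, 0.0000], [0.0000, 0.4472]], R = [[1.0000, -2.0000], [0.0000, 2.2361]]

c_1 = (0, -1, 0); ‖c_1‖ = 1.0000, so q_1 = (0.0000, -1.0000, 0.0000).
q_1·c_2 = 0.0000·2 + (-1.0000)·2 + 0.0000·1 = -2.0000.
u_2 = c_2 + 2.0000·q_1 = (2.0000, 0.0000, 1.0000).
‖u_2‖ = 2.2361, so q_2 = (0.8944, 0.0000, 0.4472).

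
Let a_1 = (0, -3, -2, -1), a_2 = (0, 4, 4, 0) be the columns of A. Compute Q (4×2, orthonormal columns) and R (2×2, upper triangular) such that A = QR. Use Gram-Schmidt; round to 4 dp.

Q = [[0.0000, 0.0000], [-0.8018, -0.1543], [-0.5345, 0.6172], [-0.2673, -0.7715]], R = [[3.7417, -5.3452], [0.0000, 1.8516]]

a_1 = (0, -3, -2, -1); ‖a_1‖ = 3.7417, so q_1 = (0.0000, -0.8018, -0.5345, -0.2673).
q_1·a_2 = 0.0000·0 + (-0.8018)·4 + (-0.5345)·4 + (-0.2673)·0 = -5.3452.
u_2 = a_2 + 5.3452·q_1 = (0.0000, -0.2857, 1.1429, -1.4286).
‖u_2‖ = 1.8516, so q_2 = (0.0000, -0.1543, 0.6172, -0.7715).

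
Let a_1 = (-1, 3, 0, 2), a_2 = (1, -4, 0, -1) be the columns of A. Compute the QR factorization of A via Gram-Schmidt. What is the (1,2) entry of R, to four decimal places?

r_{12} = -4.0089

a_1 = (-1, 3, 0, 2); ‖a_1‖ = 3.7417, so q_1 = (-0.2673, 0.8018, 0.0000, 0.5345).
r_{12} = q_1·a_2 = -4.0089.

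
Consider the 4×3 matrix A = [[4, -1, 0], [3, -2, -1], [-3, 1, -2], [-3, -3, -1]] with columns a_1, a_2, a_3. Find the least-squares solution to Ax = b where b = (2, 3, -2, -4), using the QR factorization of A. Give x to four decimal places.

x = (0.8912, 0.4251, -0.2704)

a_1 = (4, 3, -3, -3); ‖a_1‖ = 6.5574, so e_1 = (0.6100, 0.4575, -0.4575, -0.4575).
e_1·a_2 = 0.6100·(-1) + 0.4575·(-2) + (-0.4575)·1 + (-0.4575)·(-3) = -0.6100.
u_2 = a_2 + 0.6100·e_1 = (-0.6279, -1.7209, 0.7209, -3.2791).
‖u_2‖ = 3.8246, so e_2 = (-0.1642, -0.4500, 0.1885, -0.8574).
e_1·a_3 = 0.6100·0 + 0.4575·(-1) + (-0.4575)·(-2) + (-0.4575)·(-1) = 0.9150; e_2·a_3 = (-0.1642)·0 + (-0.4500)·(-1) + 0.1885·(-2) + (-0.8574)·(-1) = 0.9303.
u_3 = a_3 − 0.9150·e_1 − 0.9303·e_2 = (-0.4054, -1.0000, -1.7568, 0.2162).
‖u_3‖ = 2.0730, so e_3 = (-0.1956, -0.4824, -0.8474, 0.1043).
Qᵀb = (5.3374, 1.3742, -0.5606).
Back-substitute: x_3 = -0.5606/2.0730 = -0.2704.
x_2 = (1.3742 − 0.9303·(-0.2704))/3.8246 = 0.4251.
x_1 = (5.3374 + 0.6100·0.4251 − 0.9150·(-0.2704))/6.5574 = 0.8912.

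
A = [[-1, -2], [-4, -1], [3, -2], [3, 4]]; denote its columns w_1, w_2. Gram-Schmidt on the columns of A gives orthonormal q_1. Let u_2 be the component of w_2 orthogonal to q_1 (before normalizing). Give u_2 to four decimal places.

q_1 = w_1/‖w_1‖ = (-1, -4, 3, 3)/5.9161 = (-0.1690, -0.6761, 0.5071, 0.5071).
r_{12} = q_1·w_2 = 2.0284.
u_2 = w_2 − 2.0284·q_1 = (-1.6571, 0.3714, -3.0286, 2.9714).

u_2 = (-1.6571, 0.3714, -3.0286, 2.9714)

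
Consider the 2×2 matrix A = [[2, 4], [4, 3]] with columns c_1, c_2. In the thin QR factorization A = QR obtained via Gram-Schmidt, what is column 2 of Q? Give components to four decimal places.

q_1 = c_1/‖c_1‖ = (2, 4)/4.4721 = (0.4472, 0.8944).
r_{12} = q_1·c_2 = 4.4721.
u_2 = c_2 − 4.4721·q_1 = (2.0000, -1.0000).
‖u_2‖ = 2.2361, so q_2 = (0.8944, -0.4472).

q_2 = (0.8944, -0.4472)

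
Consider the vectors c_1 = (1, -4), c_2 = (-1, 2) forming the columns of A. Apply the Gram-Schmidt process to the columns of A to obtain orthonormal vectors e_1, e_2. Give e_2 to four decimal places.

e_2 = (-0.9701, -0.2425)

e_1 = c_1/‖c_1‖ = (1, -4)/4.1231 = (0.2425, -0.9701).
r_{12} = e_1·c_2 = -2.1828.
u_2 = c_2 + 2.1828·e_1 = (-0.4706, -0.1176).
‖u_2‖ = 0.4851, so e_2 = (-0.9701, -0.2425).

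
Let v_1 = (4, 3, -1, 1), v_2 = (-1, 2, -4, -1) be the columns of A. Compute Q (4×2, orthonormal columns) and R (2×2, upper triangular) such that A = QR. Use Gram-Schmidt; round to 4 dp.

Q = [[0.7698, -0.3792], [0.5774, 0.3146], [-0.1925, -0.8310], [0.1925, -0.2582]], R = [[5.1962, 0.9623], [0.0000, 4.5907]]

v_1 = (4, 3, -1, 1); ‖v_1‖ = 5.1962, so e_1 = (0.7698, 0.5774, -0.1925, 0.1925).
e_1·v_2 = 0.7698·(-1) + 0.5774·2 + (-0.1925)·(-4) + 0.1925·(-1) = 0.9623.
u_2 = v_2 − 0.9623·e_1 = (-1.7407, 1.4444, -3.8148, -1.1852).
‖u_2‖ = 4.5907, so e_2 = (-0.3792, 0.3146, -0.8310, -0.2582).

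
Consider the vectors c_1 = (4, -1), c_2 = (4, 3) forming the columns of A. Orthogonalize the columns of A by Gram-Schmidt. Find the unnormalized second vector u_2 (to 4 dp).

u_2 = (0.9412, 3.7647)

c_1 = (4, -1); ‖c_1‖ = 4.1231, so e_1 = (0.9701, -0.2425).
e_1·c_2 = 0.9701·4 + (-0.2425)·3 = 3.1530.
u_2 = c_2 − 3.1530·e_1 = (0.9412, 3.7647).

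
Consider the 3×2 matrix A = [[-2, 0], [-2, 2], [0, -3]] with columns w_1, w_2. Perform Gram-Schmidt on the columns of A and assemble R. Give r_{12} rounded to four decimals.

w_1 = (-2, -2, 0); ‖w_1‖ = 2.8284, so q_1 = (-0.7071, -0.7071, 0.0000).
r_{12} = q_1·w_2 = -1.4142.

r_{12} = -1.4142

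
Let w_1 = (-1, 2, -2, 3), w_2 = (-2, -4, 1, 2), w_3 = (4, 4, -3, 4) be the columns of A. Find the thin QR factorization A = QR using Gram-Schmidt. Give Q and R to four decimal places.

w_1 = (-1, 2, -2, 3); ‖w_1‖ = 4.2426, so e_1 = (-0.2357, 0.4714, -0.4714, 0.7071).
e_1·w_2 = (-0.2357)·(-2) + 0.4714·(-4) + (-0.4714)·1 + 0.7071·2 = -0.4714.
u_2 = w_2 + 0.4714·e_1 = (-2.1111, -3.7778, 0.7778, 2.3333).
‖u_2‖ = 4.9777, so e_2 = (-0.4241, -0.7589, 0.1563, 0.4688).
e_1·w_3 = (-0.2357)·4 + 0.4714·4 + (-0.4714)·(-3) + 0.7071·4 = 5.1854; e_2·w_3 = (-0.4241)·4 + (-0.7589)·4 + 0.1563·(-3) + 0.4688·4 = -3.3259.
u_3 = w_3 − 5.1854·e_1 + 3.3259·e_2 = (3.8117, -0.9686, -0.0359, 1.8924).
‖u_3‖ = 4.3646, so e_3 = (0.8733, -0.2219, -0.0082, 0.4336).

Q = [[-0.2357, -0.4241, 0.8733], [0.4714, -0.7589, -0.2219], [-0.4714, 0.1563, -0.0082], [0.7071, 0.4688, 0.4336]], R = [[4.2426, -0.4714, 5.1854], [0.0000, 4.9777, -3.3259], [0.0000, 0.0000, 4.3646]]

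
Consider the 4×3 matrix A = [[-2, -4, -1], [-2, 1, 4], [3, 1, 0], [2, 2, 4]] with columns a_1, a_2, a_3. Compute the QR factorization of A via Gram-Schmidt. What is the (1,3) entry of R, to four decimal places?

q_1 = a_1/‖a_1‖ = (-2, -2, 3, 2)/4.5826 = (-0.4364, -0.4364, 0.6547, 0.4364).
r_{13} = q_1·a_3 = 0.4364.

r_{13} = 0.4364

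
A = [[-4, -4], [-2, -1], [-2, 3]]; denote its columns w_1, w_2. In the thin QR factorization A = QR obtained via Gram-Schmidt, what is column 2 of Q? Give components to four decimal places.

e_2 = (-0.4472, 0.0000, 0.8944)

e_1 = w_1/‖w_1‖ = (-4, -2, -2)/4.8990 = (-0.8165, -0.4082, -0.4082).
r_{12} = e_1·w_2 = 2.4495.
u_2 = w_2 − 2.4495·e_1 = (-2.0000, 0.0000, 4.0000).
‖u_2‖ = 4.4721, so e_2 = (-0.4472, 0.0000, 0.8944).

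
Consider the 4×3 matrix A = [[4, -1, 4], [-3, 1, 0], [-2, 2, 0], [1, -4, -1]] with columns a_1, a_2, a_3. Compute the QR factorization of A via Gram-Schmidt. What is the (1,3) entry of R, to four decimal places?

r_{13} = 2.7386

a_1 = (4, -3, -2, 1); ‖a_1‖ = 5.4772, so e_1 = (0.7303, -0.5477, -0.3651, 0.1826).
r_{13} = e_1·a_3 = 2.7386.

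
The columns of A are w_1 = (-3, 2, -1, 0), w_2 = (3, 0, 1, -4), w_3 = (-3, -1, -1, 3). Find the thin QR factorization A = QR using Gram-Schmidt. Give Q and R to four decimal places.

Q = [[-0.8018, 0.1974, -0.4671], [0.5345, 0.3290, -0.7785], [-0.2673, 0.0658, -0.1557], [0.0000, -0.9211, -0.3892]], R = [[3.7417, -2.6726, 2.1381], [0.0000, 4.3425, -3.7503], [0.0000, 0.0000, 1.1677]]

w_1 = (-3, 2, -1, 0); ‖w_1‖ = 3.7417, so e_1 = (-0.8018, 0.5345, -0.2673, 0.0000).
e_1·w_2 = (-0.8018)·3 + 0.5345·0 + (-0.2673)·1 + 0.0000·(-4) = -2.6726.
u_2 = w_2 + 2.6726·e_1 = (0.8571, 1.4286, 0.2857, -4.0000).
‖u_2‖ = 4.3425, so e_2 = (0.1974, 0.3290, 0.0658, -0.9211).
e_1·w_3 = (-0.8018)·(-3) + 0.5345·(-1) + (-0.2673)·(-1) + 0.0000·3 = 2.1381; e_2·w_3 = 0.1974·(-3) + 0.3290·(-1) + 0.0658·(-1) + (-0.9211)·3 = -3.7503.
u_3 = w_3 − 2.1381·e_1 + 3.7503·e_2 = (-0.5455, -0.9091, -0.1818, -0.4545).
‖u_3‖ = 1.1677, so e_3 = (-0.4671, -0.7785, -0.1557, -0.3892).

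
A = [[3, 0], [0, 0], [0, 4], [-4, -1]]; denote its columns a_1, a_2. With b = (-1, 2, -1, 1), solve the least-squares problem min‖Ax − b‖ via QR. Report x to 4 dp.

a_1 = (3, 0, 0, -4); ‖a_1‖ = 5.0000, so e_1 = (0.6000, 0.0000, 0.0000, -0.8000).
e_1·a_2 = 0.6000·0 + 0.0000·0 + 0.0000·4 + (-0.8000)·(-1) = 0.8000.
u_2 = a_2 − 0.8000·e_1 = (-0.4800, 0.0000, 4.0000, -0.3600).
‖u_2‖ = 4.0447, so e_2 = (-0.1187, 0.0000, 0.9889, -0.0890).
Qᵀb = (-1.4000, -0.9593).
Back-substitute: x_2 = -0.9593/4.0447 = -0.2372.
x_1 = (-1.4000 − 0.8000·(-0.2372))/5.0000 = -0.2421.

x = (-0.2421, -0.2372)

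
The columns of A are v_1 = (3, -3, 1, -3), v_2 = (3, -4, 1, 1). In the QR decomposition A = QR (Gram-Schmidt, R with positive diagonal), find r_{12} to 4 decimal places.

e_1 = v_1/‖v_1‖ = (3, -3, 1, -3)/5.2915 = (0.5669, -0.5669, 0.1890, -0.5669).
r_{12} = e_1·v_2 = 3.5907.

r_{12} = 3.5907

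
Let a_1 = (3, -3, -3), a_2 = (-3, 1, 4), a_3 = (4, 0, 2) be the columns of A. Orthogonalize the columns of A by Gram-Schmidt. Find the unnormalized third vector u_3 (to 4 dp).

a_1 = (3, -3, -3); ‖a_1‖ = 5.1962, so q_1 = (0.5774, -0.5774, -0.5774).
q_1·a_2 = 0.5774·(-3) + (-0.5774)·1 + (-0.5774)·4 = -4.6188.
u_2 = a_2 + 4.6188·q_1 = (-0.3333, -1.6667, 1.3333).
‖u_2‖ = 2.1602, so q_2 = (-0.1543, -0.7715, 0.6172).
q_1·a_3 = 0.5774·4 + (-0.5774)·0 + (-0.5774)·2 = 1.1547; q_2·a_3 = (-0.1543)·4 + (-0.7715)·0 + 0.6172·2 = 0.6172.
u_3 = a_3 − 1.1547·q_1 − 0.6172·q_2 = (3.4286, 1.1429, 2.2857).

u_3 = (3.4286, 1.1429, 2.2857)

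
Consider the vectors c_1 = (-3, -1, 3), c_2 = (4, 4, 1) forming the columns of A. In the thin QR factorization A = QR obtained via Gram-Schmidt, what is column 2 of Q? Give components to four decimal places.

c_1 = (-3, -1, 3); ‖c_1‖ = 4.3589, so e_1 = (-0.6882, -0.2294, 0.6882).
e_1·c_2 = (-0.6882)·4 + (-0.2294)·4 + 0.6882·1 = -2.9824.
u_2 = c_2 + 2.9824·e_1 = (1.9474, 3.3158, 3.0526).
‖u_2‖ = 4.9097, so e_2 = (0.3966, 0.6754, 0.6218).

e_2 = (0.3966, 0.6754, 0.6218)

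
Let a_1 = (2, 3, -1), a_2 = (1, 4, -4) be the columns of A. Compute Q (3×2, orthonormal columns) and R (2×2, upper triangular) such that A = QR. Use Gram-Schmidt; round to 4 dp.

Q = [[0.5345, -0.5005], [0.8018, 0.0455], [-0.2673, -0.8645]], R = [[3.7417, 4.8107], [0.0000, 3.1396]]

e_1 = a_1/‖a_1‖ = (2, 3, -1)/3.7417 = (0.5345, 0.8018, -0.2673).
r_{12} = e_1·a_2 = 4.8107.
u_2 = a_2 − 4.8107·e_1 = (-1.5714, 0.1429, -2.7143).
‖u_2‖ = 3.1396, so e_2 = (-0.5005, 0.0455, -0.8645).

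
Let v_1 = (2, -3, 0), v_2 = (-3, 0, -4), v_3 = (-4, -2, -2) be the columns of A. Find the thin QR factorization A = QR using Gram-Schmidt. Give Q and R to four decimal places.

v_1 = (2, -3, 0); ‖v_1‖ = 3.6056, so e_1 = (0.5547, -0.8321, 0.0000).
e_1·v_2 = 0.5547·(-3) + (-0.8321)·0 + 0.0000·(-4) = -1.6641.
u_2 = v_2 + 1.6641·e_1 = (-2.0769, -1.3846, -4.0000).
‖u_2‖ = 4.7150, so e_2 = (-0.4405, -0.2937, -0.8484).
e_1·v_3 = 0.5547·(-4) + (-0.8321)·(-2) + 0.0000·(-2) = -0.5547; e_2·v_3 = (-0.4405)·(-4) + (-0.2937)·(-2) + (-0.8484)·(-2) = 4.0460.
u_3 = v_3 + 0.5547·e_1 − 4.0460·e_2 = (-1.9100, -1.2734, 1.4325).
‖u_3‖ = 2.7059, so e_3 = (-0.7059, -0.4706, 0.5294).

Q = [[0.5547, -0.4405, -0.7059], [-0.8321, -0.2937, -0.4706], [0.0000, -0.8484, 0.5294]], R = [[3.6056, -1.6641, -0.5547], [0.0000, 4.7150, 4.0460], [0.0000, 0.0000, 2.7059]]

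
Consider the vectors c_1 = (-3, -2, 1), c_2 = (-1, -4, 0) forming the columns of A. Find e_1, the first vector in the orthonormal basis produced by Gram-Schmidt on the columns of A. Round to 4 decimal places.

e_1 = (-0.8018, -0.5345, 0.2673)

c_1 = (-3, -2, 1); ‖c_1‖ = 3.7417, so e_1 = (-0.8018, -0.5345, 0.2673).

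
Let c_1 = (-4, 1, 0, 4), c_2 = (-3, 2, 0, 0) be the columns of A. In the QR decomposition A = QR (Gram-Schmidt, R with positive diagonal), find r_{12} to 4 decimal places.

r_{12} = 2.4371

c_1 = (-4, 1, 0, 4); ‖c_1‖ = 5.7446, so q_1 = (-0.6963, 0.1741, 0.0000, 0.6963).
r_{12} = q_1·c_2 = 2.4371.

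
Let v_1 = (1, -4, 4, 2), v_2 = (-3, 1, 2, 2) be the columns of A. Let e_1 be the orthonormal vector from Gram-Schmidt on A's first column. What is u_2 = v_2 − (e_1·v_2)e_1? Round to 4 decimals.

v_1 = (1, -4, 4, 2); ‖v_1‖ = 6.0828, so e_1 = (0.1644, -0.6576, 0.6576, 0.3288).
e_1·v_2 = 0.1644·(-3) + (-0.6576)·1 + 0.6576·2 + 0.3288·2 = 0.8220.
u_2 = v_2 − 0.8220·e_1 = (-3.1351, 1.5405, 1.4595, 1.7297).

u_2 = (-3.1351, 1.5405, 1.4595, 1.7297)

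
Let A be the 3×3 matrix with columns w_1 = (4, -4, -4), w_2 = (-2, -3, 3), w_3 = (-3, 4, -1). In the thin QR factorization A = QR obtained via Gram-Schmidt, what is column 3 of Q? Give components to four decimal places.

e_3 = (-0.7620, -0.1270, -0.6350)

w_1 = (4, -4, -4); ‖w_1‖ = 6.9282, so e_1 = (0.5774, -0.5774, -0.5774).
e_1·w_2 = 0.5774·(-2) + (-0.5774)·(-3) + (-0.5774)·3 = -1.1547.
u_2 = w_2 + 1.1547·e_1 = (-1.3333, -3.6667, 2.3333).
‖u_2‖ = 4.5461, so e_2 = (-0.2933, -0.8066, 0.5133).
e_1·w_3 = 0.5774·(-3) + (-0.5774)·4 + (-0.5774)·(-1) = -3.4641; e_2·w_3 = (-0.2933)·(-3) + (-0.8066)·4 + 0.5133·(-1) = -2.8596.
u_3 = w_3 + 3.4641·e_1 + 2.8596·e_2 = (-1.8387, -0.3065, -1.5323).
‖u_3‖ = 2.4130, so e_3 = (-0.7620, -0.1270, -0.6350).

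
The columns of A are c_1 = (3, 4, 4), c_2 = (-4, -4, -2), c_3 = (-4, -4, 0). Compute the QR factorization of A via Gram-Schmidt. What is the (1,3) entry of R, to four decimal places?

r_{13} = -4.3729

c_1 = (3, 4, 4); ‖c_1‖ = 6.4031, so e_1 = (0.4685, 0.6247, 0.6247).
r_{13} = e_1·c_3 = -4.3729.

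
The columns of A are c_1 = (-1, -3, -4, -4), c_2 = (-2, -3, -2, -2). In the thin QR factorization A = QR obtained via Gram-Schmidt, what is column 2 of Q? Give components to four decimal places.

e_1 = c_1/‖c_1‖ = (-1, -3, -4, -4)/6.4807 = (-0.1543, -0.4629, -0.6172, -0.6172).
r_{12} = e_1·c_2 = 4.1662.
u_2 = c_2 − 4.1662·e_1 = (-1.3571, -1.0714, 0.5714, 0.5714).
‖u_2‖ = 1.9086, so e_2 = (-0.7111, -0.5614, 0.2994, 0.2994).

e_2 = (-0.7111, -0.5614, 0.2994, 0.2994)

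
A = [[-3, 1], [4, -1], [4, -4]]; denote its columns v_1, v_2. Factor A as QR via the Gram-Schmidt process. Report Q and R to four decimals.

q_1 = v_1/‖v_1‖ = (-3, 4, 4)/6.4031 = (-0.4685, 0.6247, 0.6247).
r_{12} = q_1·v_2 = -3.5920.
u_2 = v_2 + 3.5920·q_1 = (-0.6829, 1.2439, -1.7561).
‖u_2‖ = 2.2578, so q_2 = (-0.3025, 0.5509, -0.7778).

Q = [[-0.4685, -0.3025], [0.6247, 0.5509], [0.6247, -0.7778]], R = [[6.4031, -3.5920], [0.0000, 2.2578]]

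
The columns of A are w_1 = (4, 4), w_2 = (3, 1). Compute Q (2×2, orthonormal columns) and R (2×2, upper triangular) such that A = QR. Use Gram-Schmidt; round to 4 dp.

Q = [[0.7071, 0.7071], [0.7071, -0.7071]], R = [[5.6569, 2.8284], [0.0000, 1.4142]]

w_1 = (4, 4); ‖w_1‖ = 5.6569, so e_1 = (0.7071, 0.7071).
e_1·w_2 = 0.7071·3 + 0.7071·1 = 2.8284.
u_2 = w_2 − 2.8284·e_1 = (1.0000, -1.0000).
‖u_2‖ = 1.4142, so e_2 = (0.7071, -0.7071).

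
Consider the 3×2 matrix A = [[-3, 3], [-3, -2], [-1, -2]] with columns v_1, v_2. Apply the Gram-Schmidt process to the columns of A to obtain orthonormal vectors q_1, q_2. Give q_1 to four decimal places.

q_1 = (-0.6882, -0.6882, -0.2294)

v_1 = (-3, -3, -1); ‖v_1‖ = 4.3589, so q_1 = (-0.6882, -0.6882, -0.2294).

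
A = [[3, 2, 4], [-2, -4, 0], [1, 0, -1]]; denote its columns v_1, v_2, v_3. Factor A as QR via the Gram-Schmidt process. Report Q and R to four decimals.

v_1 = (3, -2, 1); ‖v_1‖ = 3.7417, so e_1 = (0.8018, -0.5345, 0.2673).
e_1·v_2 = 0.8018·2 + (-0.5345)·(-4) + 0.2673·0 = 3.7417.
u_2 = v_2 − 3.7417·e_1 = (-1.0000, -2.0000, -1.0000).
‖u_2‖ = 2.4495, so e_2 = (-0.4082, -0.8165, -0.4082).
e_1·v_3 = 0.8018·4 + (-0.5345)·0 + 0.2673·(-1) = 2.9399; e_2·v_3 = (-0.4082)·4 + (-0.8165)·0 + (-0.4082)·(-1) = -1.2247.
u_3 = v_3 − 2.9399·e_1 + 1.2247·e_2 = (1.1429, 0.5714, -2.2857).
‖u_3‖ = 2.6186, so e_3 = (0.4364, 0.2182, -0.8729).

Q = [[0.8018, -0.4082, 0.4364], [-0.5345, -0.8165, 0.2182], [0.2673, -0.4082, -0.8729]], R = [[3.7417, 3.7417, 2.9399], [0.0000, 2.4495, -1.2247], [0.0000, 0.0000, 2.6186]]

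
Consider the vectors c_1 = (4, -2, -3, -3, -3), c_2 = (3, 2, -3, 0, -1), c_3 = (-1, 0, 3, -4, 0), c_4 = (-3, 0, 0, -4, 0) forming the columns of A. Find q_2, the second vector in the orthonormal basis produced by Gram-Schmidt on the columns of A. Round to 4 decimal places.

q_1 = c_1/‖c_1‖ = (4, -2, -3, -3, -3)/6.8557 = (0.5835, -0.2917, -0.4376, -0.4376, -0.4376).
r_{12} = q_1·c_2 = 2.9173.
u_2 = c_2 − 2.9173·q_1 = (1.2979, 2.8511, -1.7234, 1.2766, 0.2766).
‖u_2‖ = 3.8065, so q_2 = (0.3410, 0.7490, -0.4528, 0.3354, 0.0727).

q_2 = (0.3410, 0.7490, -0.4528, 0.3354, 0.0727)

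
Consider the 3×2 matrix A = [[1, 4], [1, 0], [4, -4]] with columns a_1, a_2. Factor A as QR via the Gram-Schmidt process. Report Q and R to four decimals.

Q = [[0.2357, 0.9526], [0.2357, 0.1361], [0.9428, -0.2722]], R = [[4.2426, -2.8284], [0.0000, 4.8990]]

a_1 = (1, 1, 4); ‖a_1‖ = 4.2426, so q_1 = (0.2357, 0.2357, 0.9428).
q_1·a_2 = 0.2357·4 + 0.2357·0 + 0.9428·(-4) = -2.8284.
u_2 = a_2 + 2.8284·q_1 = (4.6667, 0.6667, -1.3333).
‖u_2‖ = 4.8990, so q_2 = (0.9526, 0.1361, -0.2722).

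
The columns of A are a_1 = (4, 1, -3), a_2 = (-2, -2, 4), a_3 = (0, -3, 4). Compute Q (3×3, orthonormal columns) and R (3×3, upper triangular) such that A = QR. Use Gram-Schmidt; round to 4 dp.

a_1 = (4, 1, -3); ‖a_1‖ = 5.0990, so q_1 = (0.7845, 0.1961, -0.5883).
q_1·a_2 = 0.7845·(-2) + 0.1961·(-2) + (-0.5883)·4 = -4.3146.
u_2 = a_2 + 4.3146·q_1 = (1.3846, -1.1538, 1.4615).
‖u_2‖ = 2.3205, so q_2 = (0.5967, -0.4972, 0.6298).
q_1·a_3 = 0.7845·0 + 0.1961·(-3) + (-0.5883)·4 = -2.9417; q_2·a_3 = 0.5967·0 + (-0.4972)·(-3) + 0.6298·4 = 4.0111.
u_3 = a_3 + 2.9417·q_1 − 4.0111·q_2 = (-0.0857, -0.4286, -0.2571).
‖u_3‖ = 0.5071, so q_3 = (-0.1690, -0.8452, -0.5071).

Q = [[0.7845, 0.5967, -0.1690], [0.1961, -0.4972, -0.8452], [-0.5883, 0.6298, -0.5071]], R = [[5.0990, -4.3146, -2.9417], [0.0000, 2.3205, 4.0111], [0.0000, 0.0000, 0.5071]]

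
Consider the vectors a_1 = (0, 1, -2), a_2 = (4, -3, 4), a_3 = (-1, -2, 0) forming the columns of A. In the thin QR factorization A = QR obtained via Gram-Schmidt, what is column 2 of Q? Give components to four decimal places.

q_1 = a_1/‖a_1‖ = (0, 1, -2)/2.2361 = (0.0000, 0.4472, -0.8944).
r_{12} = q_1·a_2 = -4.9193.
u_2 = a_2 + 4.9193·q_1 = (4.0000, -0.8000, -0.4000).
‖u_2‖ = 4.0988, so q_2 = (0.9759, -0.1952, -0.0976).

q_2 = (0.9759, -0.1952, -0.0976)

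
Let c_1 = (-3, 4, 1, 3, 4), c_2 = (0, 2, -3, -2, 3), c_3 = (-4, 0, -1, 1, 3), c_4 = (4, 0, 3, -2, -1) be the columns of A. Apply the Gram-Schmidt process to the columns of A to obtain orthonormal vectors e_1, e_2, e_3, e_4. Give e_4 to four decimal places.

e_1 = c_1/‖c_1‖ = (-3, 4, 1, 3, 4)/7.1414 = (-0.4201, 0.5601, 0.1400, 0.4201, 0.5601).
r_{12} = e_1·c_2 = 1.5403.
u_2 = c_2 − 1.5403·e_1 = (0.6471, 1.1373, -3.2157, -2.6471, 2.1373).
‖u_2‖ = 4.8608, so e_2 = (0.1331, 0.2340, -0.6616, -0.5446, 0.4397).
r_{13} = e_1·c_3 = 3.6407; r_{23} = e_2·c_3 = 0.9036.
u_3 = c_3 − 3.6407·e_1 − 0.9036·e_2 = (-2.5909, -2.2506, -0.9120, -0.0373, 0.5635).
‖u_3‖ = 3.5956, so e_3 = (-0.7206, -0.6259, -0.2536, -0.0104, 0.1567).
r_{14} = e_1·c_4 = -2.6605; r_{24} = e_2·c_4 = -0.8027; r_{34} = e_3·c_4 = -3.7791.
u_4 = c_4 + 2.6605·e_1 + 0.8027·e_2 + 3.7791·e_3 = (0.2661, -0.6875, 1.8829, -1.3588, 1.4354).
‖u_4‖ = 2.8276, so e_4 = (0.0941, -0.2431, 0.6659, -0.4805, 0.5076).

e_4 = (0.0941, -0.2431, 0.6659, -0.4805, 0.5076)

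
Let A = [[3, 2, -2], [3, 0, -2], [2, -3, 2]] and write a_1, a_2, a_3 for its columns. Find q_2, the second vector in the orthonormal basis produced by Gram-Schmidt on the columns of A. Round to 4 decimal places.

q_2 = (0.5547, 0.0000, -0.8321)

a_1 = (3, 3, 2); ‖a_1‖ = 4.6904, so q_1 = (0.6396, 0.6396, 0.4264).
q_1·a_2 = 0.6396·2 + 0.6396·0 + 0.4264·(-3) = 0.0000.
u_2 = a_2 − 0.0000·q_1 = (2.0000, 0.0000, -3.0000).
‖u_2‖ = 3.6056, so q_2 = (0.5547, 0.0000, -0.8321).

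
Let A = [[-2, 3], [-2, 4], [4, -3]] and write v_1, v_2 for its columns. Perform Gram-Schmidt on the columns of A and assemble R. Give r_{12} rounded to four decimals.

r_{12} = -5.3072

e_1 = v_1/‖v_1‖ = (-2, -2, 4)/4.8990 = (-0.4082, -0.4082, 0.8165).
r_{12} = e_1·v_2 = -5.3072.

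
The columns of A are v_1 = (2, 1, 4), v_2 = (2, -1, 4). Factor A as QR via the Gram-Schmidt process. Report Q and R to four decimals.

v_1 = (2, 1, 4); ‖v_1‖ = 4.5826, so e_1 = (0.4364, 0.2182, 0.8729).
e_1·v_2 = 0.4364·2 + 0.2182·(-1) + 0.8729·4 = 4.1461.
u_2 = v_2 − 4.1461·e_1 = (0.1905, -1.9048, 0.3810).
‖u_2‖ = 1.9518, so e_2 = (0.0976, -0.9759, 0.1952).

Q = [[0.4364, 0.0976], [0.2182, -0.9759], [0.8729, 0.1952]], R = [[4.5826, 4.1461], [0.0000, 1.9518]]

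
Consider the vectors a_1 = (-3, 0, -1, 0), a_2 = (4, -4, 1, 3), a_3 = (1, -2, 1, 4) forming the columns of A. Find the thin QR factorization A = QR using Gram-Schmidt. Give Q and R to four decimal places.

a_1 = (-3, 0, -1, 0); ‖a_1‖ = 3.1623, so e_1 = (-0.9487, 0.0000, -0.3162, 0.0000).
e_1·a_2 = (-0.9487)·4 + 0.0000·(-4) + (-0.3162)·1 + 0.0000·3 = -4.1110.
u_2 = a_2 + 4.1110·e_1 = (0.1000, -4.0000, -0.3000, 3.0000).
‖u_2‖ = 5.0100, so e_2 = (0.0200, -0.7984, -0.0599, 0.5988).
e_1·a_3 = (-0.9487)·1 + 0.0000·(-2) + (-0.3162)·1 + 0.0000·4 = -1.2649; e_2·a_3 = 0.0200·1 + (-0.7984)·(-2) + (-0.0599)·1 + 0.5988·4 = 3.9521.
u_3 = a_3 + 1.2649·e_1 − 3.9521·e_2 = (-0.2789, 1.1554, 0.8367, 1.6335).
‖u_3‖ = 2.1865, so e_3 = (-0.1275, 0.5284, 0.3826, 0.7471).

Q = [[-0.9487, 0.0200, -0.1275], [0.0000, -0.7984, 0.5284], [-0.3162, -0.0599, 0.3826], [0.0000, 0.5988, 0.7471]], R = [[3.1623, -4.1110, -1.2649], [0.0000, 5.0100, 3.9521], [0.0000, 0.0000, 2.1865]]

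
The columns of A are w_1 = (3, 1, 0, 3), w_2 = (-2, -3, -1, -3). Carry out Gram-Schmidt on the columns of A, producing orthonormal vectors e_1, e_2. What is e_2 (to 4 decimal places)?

e_2 = (0.3453, -0.8417, -0.4101, -0.0647)

w_1 = (3, 1, 0, 3); ‖w_1‖ = 4.3589, so e_1 = (0.6882, 0.2294, 0.0000, 0.6882).
e_1·w_2 = 0.6882·(-2) + 0.2294·(-3) + 0.0000·(-1) + 0.6882·(-3) = -4.1295.
u_2 = w_2 + 4.1295·e_1 = (0.8421, -2.0526, -1.0000, -0.1579).
‖u_2‖ = 2.4387, so e_2 = (0.3453, -0.8417, -0.4101, -0.0647).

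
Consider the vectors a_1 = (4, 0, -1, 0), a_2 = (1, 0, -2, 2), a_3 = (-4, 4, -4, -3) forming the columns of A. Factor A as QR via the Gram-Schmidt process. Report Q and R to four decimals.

Q = [[0.9701, -0.1570, -0.1508], [0.0000, 0.0000, 0.5785], [-0.2425, -0.6278, -0.6033], [0.0000, 0.7624, -0.5279]], R = [[4.1231, 1.4552, -2.9104], [0.0000, 2.6234, 0.8521], [0.0000, 0.0000, 6.9140]]

e_1 = a_1/‖a_1‖ = (4, 0, -1, 0)/4.1231 = (0.9701, 0.0000, -0.2425, 0.0000).
r_{12} = e_1·a_2 = 1.4552.
u_2 = a_2 − 1.4552·e_1 = (-0.4118, 0.0000, -1.6471, 2.0000).
‖u_2‖ = 2.6234, so e_2 = (-0.1570, 0.0000, -0.6278, 0.7624).
r_{13} = e_1·a_3 = -2.9104; r_{23} = e_2·a_3 = 0.8521.
u_3 = a_3 + 2.9104·e_1 − 0.8521·e_2 = (-1.0427, 4.0000, -4.1709, -3.6496).
‖u_3‖ = 6.9140, so e_3 = (-0.1508, 0.5785, -0.6033, -0.5279).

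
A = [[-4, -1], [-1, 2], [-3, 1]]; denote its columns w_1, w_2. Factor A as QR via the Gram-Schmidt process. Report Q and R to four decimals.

Q = [[-0.7845, -0.4726], [-0.1961, 0.8034], [-0.5883, 0.3623]], R = [[5.0990, -0.1961], [0.0000, 2.4416]]

w_1 = (-4, -1, -3); ‖w_1‖ = 5.0990, so e_1 = (-0.7845, -0.1961, -0.5883).
e_1·w_2 = (-0.7845)·(-1) + (-0.1961)·2 + (-0.5883)·1 = -0.1961.
u_2 = w_2 + 0.1961·e_1 = (-1.1538, 1.9615, 0.8846).
‖u_2‖ = 2.4416, so e_2 = (-0.4726, 0.8034, 0.3623).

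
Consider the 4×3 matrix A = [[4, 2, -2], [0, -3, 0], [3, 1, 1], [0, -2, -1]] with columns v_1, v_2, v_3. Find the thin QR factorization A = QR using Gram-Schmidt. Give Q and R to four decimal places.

v_1 = (4, 0, 3, 0); ‖v_1‖ = 5.0000, so e_1 = (0.8000, 0.0000, 0.6000, 0.0000).
e_1·v_2 = 0.8000·2 + 0.0000·(-3) + 0.6000·1 + 0.0000·(-2) = 2.2000.
u_2 = v_2 − 2.2000·e_1 = (0.2400, -3.0000, -0.3200, -2.0000).
‖u_2‖ = 3.6277, so e_2 = (0.0662, -0.8270, -0.0882, -0.5513).
e_1·v_3 = 0.8000·(-2) + 0.0000·0 + 0.6000·1 + 0.0000·(-1) = -1.0000; e_2·v_3 = 0.0662·(-2) + (-0.8270)·0 + (-0.0882)·1 + (-0.5513)·(-1) = 0.3308.
u_3 = v_3 + 1.0000·e_1 − 0.3308·e_2 = (-1.2219, 0.2736, 1.6292, -0.8176).
‖u_3‖ = 2.2115, so e_3 = (-0.5525, 0.1237, 0.7367, -0.3697).

Q = [[0.8000, 0.0662, -0.5525], [0.0000, -0.8270, 0.1237], [0.6000, -0.0882, 0.7367], [0.0000, -0.5513, -0.3697]], R = [[5.0000, 2.2000, -1.0000], [0.0000, 3.6277, 0.3308], [0.0000, 0.0000, 2.2115]]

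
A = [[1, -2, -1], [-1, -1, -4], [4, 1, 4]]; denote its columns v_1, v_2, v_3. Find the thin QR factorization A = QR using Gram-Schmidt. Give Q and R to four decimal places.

Q = [[0.2357, -0.9239, 0.3015], [-0.2357, -0.3553, -0.9045], [0.9428, 0.1421, -0.3015]], R = [[4.2426, 0.7071, 4.4783], [0.0000, 2.3452, 2.9137], [0.0000, 0.0000, 2.1106]]

q_1 = v_1/‖v_1‖ = (1, -1, 4)/4.2426 = (0.2357, -0.2357, 0.9428).
r_{12} = q_1·v_2 = 0.7071.
u_2 = v_2 − 0.7071·q_1 = (-2.1667, -0.8333, 0.3333).
‖u_2‖ = 2.3452, so q_2 = (-0.9239, -0.3553, 0.1421).
r_{13} = q_1·v_3 = 4.4783; r_{23} = q_2·v_3 = 2.9137.
u_3 = v_3 − 4.4783·q_1 − 2.9137·q_2 = (0.6364, -1.9091, -0.6364).
‖u_3‖ = 2.1106, so q_3 = (0.3015, -0.9045, -0.3015).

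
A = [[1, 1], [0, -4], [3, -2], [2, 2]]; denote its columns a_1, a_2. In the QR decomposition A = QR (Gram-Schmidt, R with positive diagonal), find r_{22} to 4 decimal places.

q_1 = a_1/‖a_1‖ = (1, 0, 3, 2)/3.7417 = (0.2673, 0.0000, 0.8018, 0.5345).
r_{12} = q_1·a_2 = -0.2673.
u_2 = a_2 + 0.2673·q_1 = (1.0714, -4.0000, -1.7857, 2.1429).
r_{22} = ‖u_2‖ = 4.9929.

r_{22} = 4.9929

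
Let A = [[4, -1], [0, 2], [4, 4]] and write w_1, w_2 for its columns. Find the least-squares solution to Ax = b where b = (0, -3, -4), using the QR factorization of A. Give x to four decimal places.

w_1 = (4, 0, 4); ‖w_1‖ = 5.6569, so e_1 = (0.7071, 0.0000, 0.7071).
e_1·w_2 = 0.7071·(-1) + 0.0000·2 + 0.7071·4 = 2.1213.
u_2 = w_2 − 2.1213·e_1 = (-2.5000, 2.0000, 2.5000).
‖u_2‖ = 4.0620, so e_2 = (-0.6155, 0.4924, 0.6155).
Qᵀb = (-2.8284, -3.9389).
Back-substitute: x_2 = -3.9389/4.0620 = -0.9697.
x_1 = (-2.8284 − 2.1213·(-0.9697))/5.6569 = -0.1364.

x = (-0.1364, -0.9697)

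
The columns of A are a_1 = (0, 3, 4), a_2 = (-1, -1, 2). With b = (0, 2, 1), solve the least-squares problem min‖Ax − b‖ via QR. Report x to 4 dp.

a_1 = (0, 3, 4); ‖a_1‖ = 5.0000, so e_1 = (0.0000, 0.6000, 0.8000).
e_1·a_2 = 0.0000·(-1) + 0.6000·(-1) + 0.8000·2 = 1.0000.
u_2 = a_2 − 1.0000·e_1 = (-1.0000, -1.6000, 1.2000).
‖u_2‖ = 2.2361, so e_2 = (-0.4472, -0.7155, 0.5367).
Qᵀb = (2.0000, -0.8944).
Back-substitute: x_2 = -0.8944/2.2361 = -0.4000.
x_1 = (2.0000 − 1.0000·(-0.4000))/5.0000 = 0.4800.

x = (0.4800, -0.4000)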